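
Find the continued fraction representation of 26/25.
[1; 25]

Euclidean algorithm steps:
26 = 1 × 25 + 1
25 = 25 × 1 + 0
Continued fraction: [1; 25]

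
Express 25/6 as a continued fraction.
[4; 6]

Euclidean algorithm steps:
25 = 4 × 6 + 1
6 = 6 × 1 + 0
Continued fraction: [4; 6]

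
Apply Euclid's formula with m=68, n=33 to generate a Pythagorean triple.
(3535, 4488, 5713)

Euclid's formula: a = m² - n², b = 2mn, c = m² + n²
m = 68, n = 33
a = 68² - 33² = 4624 - 1089 = 3535
b = 2 × 68 × 33 = 4488
c = 68² + 33² = 4624 + 1089 = 5713
Verification: 3535² + 4488² = 12496225 + 20142144 = 32638369 = 5713² ✓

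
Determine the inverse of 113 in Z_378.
281

gcd(113, 378) = 1, so the inverse exists.
Extended Euclidean algorithm on (378, 113):
378 = 3 × 113 + 39  ⟹  39 = (1)·378 + (-3)·113
113 = 2 × 39 + 35  ⟹  35 = (-2)·378 + (7)·113
39 = 1 × 35 + 4  ⟹  4 = (3)·378 + (-10)·113
35 = 8 × 4 + 3  ⟹  3 = (-26)·378 + (87)·113
4 = 1 × 3 + 1  ⟹  1 = (29)·378 + (-97)·113
So (-97)·113 ≡ 1 (mod 378), i.e. 113^(-1) ≡ -97 ≡ 281 (mod 378).
Check: 113 × 281 = 31753 ≡ 1 (mod 378)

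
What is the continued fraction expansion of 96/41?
[2; 2, 1, 13]

Euclidean algorithm steps:
96 = 2 × 41 + 14
41 = 2 × 14 + 13
14 = 1 × 13 + 1
13 = 13 × 1 + 0
Continued fraction: [2; 2, 1, 13]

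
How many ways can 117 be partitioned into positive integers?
1327710076

p(n) counts ways to write n as a sum of positive integers (order ignored).
Euler's pentagonal recurrence: p(k) = p(k-1) + p(k-2) - p(k-5) - p(k-7) + p(k-12) + p(k-15) - ... (offsets j(3j∓1)/2, signs ++--, p(0)=1, p(<0)=0).
DP table for k = 0..116: p(0)=1, p(1)=1, p(2)=2, p(3)=3, p(4)=5, p(5)=7, p(6)=11, p(7)=15, p(8)=22, p(9)=30, p(10)=42, p(11)=56, p(12)=77, p(13)=101, p(14)=135, p(15)=176, p(16)=231, p(17)=297, p(18)=385, p(19)=490, p(20)=627, p(21)=792, p(22)=1002, p(23)=1255, p(24)=1575, p(25)=1958, p(26)=2436, p(27)=3010, p(28)=3718, p(29)=4565, p(30)=5604, p(31)=6842, p(32)=8349, p(33)=10143, p(34)=12310, p(35)=14883, p(36)=17977, p(37)=21637, p(38)=26015, p(39)=31185, p(40)=37338, p(41)=44583, p(42)=53174, p(43)=63261, p(44)=75175, p(45)=89134, p(46)=105558, p(47)=124754, p(48)=147273, p(49)=173525, p(50)=204226, p(51)=239943, p(52)=281589, p(53)=329931, p(54)=386155, p(55)=451276, p(56)=526823, p(57)=614154, p(58)=715220, p(59)=831820, p(60)=966467, p(61)=1121505, p(62)=1300156, p(63)=1505499, p(64)=1741630, p(65)=2012558, p(66)=2323520, p(67)=2679689, p(68)=3087735, p(69)=3554345, p(70)=4087968, p(71)=4697205, p(72)=5392783, p(73)=6185689, p(74)=7089500, p(75)=8118264, p(76)=9289091, p(77)=10619863, p(78)=12132164, p(79)=13848650, p(80)=15796476, p(81)=18004327, p(82)=20506255, p(83)=23338469, p(84)=26543660, p(85)=30167357, p(86)=34262962, p(87)=38887673, p(88)=44108109, p(89)=49995925, p(90)=56634173, p(91)=64112359, p(92)=72533807, p(93)=82010177, p(94)=92669720, p(95)=104651419, p(96)=118114304, p(97)=133230930, p(98)=150198136, p(99)=169229875, p(100)=190569292, p(101)=214481126, p(102)=241265379, p(103)=271248950, p(104)=304801365, p(105)=342325709, p(106)=384276336, p(107)=431149389, p(108)=483502844, p(109)=541946240, p(110)=607163746, p(111)=679903203, p(112)=761002156, p(113)=851376628, p(114)=952050665, p(115)=1064144451, p(116)=1188908248.
Final step: p(117) = p(116) + p(115) - p(112) - p(110) + p(105) + p(102) - p(95) - p(91) + p(82) + p(77) - p(66) - p(60) + p(47) + p(40) - p(25) - p(17) + p(0)
= 1188908248 + 1064144451 - 761002156 - 607163746 + 342325709 + 241265379 - 104651419 - 64112359 + 20506255 + 10619863 - 2323520 - 966467 + 124754 + 37338 - 1958 - 297 + 1
= 1327710076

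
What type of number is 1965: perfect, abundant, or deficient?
deficient

Proper divisors of 1965: sum = 1 + 3 + 5 + 15 + 131 + 393 + 655 = 1203
Since 1203 < 1965, 1965 is deficient.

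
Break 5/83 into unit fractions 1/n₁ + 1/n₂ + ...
1/17 + 1/706 + 1/996166

Greedy algorithm:
5/83: ceiling(83/5) = 17, use 1/17
2/1411: ceiling(1411/2) = 706, use 1/706
1/996166: ceiling(996166/1) = 996166, use 1/996166
Result: 5/83 = 1/17 + 1/706 + 1/996166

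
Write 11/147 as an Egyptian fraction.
1/14 + 1/294

Greedy algorithm:
11/147: ceiling(147/11) = 14, use 1/14
1/294: ceiling(294/1) = 294, use 1/294
Result: 11/147 = 1/14 + 1/294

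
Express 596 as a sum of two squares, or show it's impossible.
14² + 20² (a=14, b=20)

Factorization: 596 = 2^2 × 149
By Fermat: n is sum of two squares iff every prime p ≡ 3 (mod 4) appears to even power.
All primes ≡ 3 (mod 4) appear to even power.
Search a = 0, 1, 2, … for 596 - a² a perfect square: first hit at a = 14: 596 - 196 = 400 = 20².
596 = 14² + 20² = 196 + 400 ✓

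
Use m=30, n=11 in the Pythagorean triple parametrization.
(779, 660, 1021)

Euclid's formula: a = m² - n², b = 2mn, c = m² + n²
m = 30, n = 11
a = 30² - 11² = 900 - 121 = 779
b = 2 × 30 × 11 = 660
c = 30² + 11² = 900 + 121 = 1021
Verification: 779² + 660² = 606841 + 435600 = 1042441 = 1021² ✓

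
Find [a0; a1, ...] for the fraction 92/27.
[3; 2, 2, 5]

Euclidean algorithm steps:
92 = 3 × 27 + 11
27 = 2 × 11 + 5
11 = 2 × 5 + 1
5 = 5 × 1 + 0
Continued fraction: [3; 2, 2, 5]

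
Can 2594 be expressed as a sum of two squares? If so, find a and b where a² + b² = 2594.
35² + 37² (a=35, b=37)

Factorization: 2594 = 2 × 1297
By Fermat: n is sum of two squares iff every prime p ≡ 3 (mod 4) appears to even power.
All primes ≡ 3 (mod 4) appear to even power.
Search a = 0, 1, 2, … for 2594 - a² a perfect square: first hit at a = 35: 2594 - 1225 = 1369 = 37².
2594 = 35² + 37² = 1225 + 1369 ✓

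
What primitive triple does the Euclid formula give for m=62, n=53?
(1035, 6572, 6653)

Euclid's formula: a = m² - n², b = 2mn, c = m² + n²
m = 62, n = 53
a = 62² - 53² = 3844 - 2809 = 1035
b = 2 × 62 × 53 = 6572
c = 62² + 53² = 3844 + 2809 = 6653
Verification: 1035² + 6572² = 1071225 + 43191184 = 44262409 = 6653² ✓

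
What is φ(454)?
226

454 = 2 × 227
φ(n) = n × ∏(1 - 1/p) for each prime p dividing n
φ(454) = 454 × (1 - 1/2) × (1 - 1/227) = 226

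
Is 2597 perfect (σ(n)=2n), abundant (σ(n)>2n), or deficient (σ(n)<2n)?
deficient

Proper divisors of 2597: sum = 1 + 7 + 49 + 53 + 371 = 481
Since 481 < 2597, 2597 is deficient.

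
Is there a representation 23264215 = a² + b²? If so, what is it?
Not possible

Factorization: 23264215 = 5 × 13 × 71^3
By Fermat: n is sum of two squares iff every prime p ≡ 3 (mod 4) appears to even power.
Prime(s) ≡ 3 (mod 4) with odd exponent: [(71, 3)]
Therefore 23264215 cannot be expressed as a² + b².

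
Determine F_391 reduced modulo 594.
265

Matrix identity: Q^n = [[F_(n+1), F_n], [F_n, F_(n-1)]] with Q = [[1,1],[1,0]].
n = 391 = 110000111₂. Square-and-multiply, entries mod 594:
Q^1 = [[1,1],[1,0]]
Q^3 = (Q^1)²·Q = [[3,2],[2,1]]
Q^6 = (Q^3)² = [[13,8],[8,5]]
Q^12 = (Q^6)² = [[233,144],[144,89]]
Q^24 = (Q^12)² = [[181,36],[36,145]]
Q^48 = (Q^24)² = [[199,450],[450,343]]
Q^97 = (Q^48)²·Q = [[109,343],[343,360]]
Q^195 = (Q^97)²·Q = [[525,38],[38,487]]
Q^391 = (Q^195)²·Q = [[111,265],[265,440]]
F_391 mod 594 = Q^391[0][1] = 265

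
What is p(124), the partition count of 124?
2841940500

p(n) counts ways to write n as a sum of positive integers (order ignored).
Euler's pentagonal recurrence: p(k) = p(k-1) + p(k-2) - p(k-5) - p(k-7) + p(k-12) + p(k-15) - ... (offsets j(3j∓1)/2, signs ++--, p(0)=1, p(<0)=0).
DP table for k = 0..123: p(0)=1, p(1)=1, p(2)=2, p(3)=3, p(4)=5, p(5)=7, p(6)=11, p(7)=15, p(8)=22, p(9)=30, p(10)=42, p(11)=56, p(12)=77, p(13)=101, p(14)=135, p(15)=176, p(16)=231, p(17)=297, p(18)=385, p(19)=490, p(20)=627, p(21)=792, p(22)=1002, p(23)=1255, p(24)=1575, p(25)=1958, p(26)=2436, p(27)=3010, p(28)=3718, p(29)=4565, p(30)=5604, p(31)=6842, p(32)=8349, p(33)=10143, p(34)=12310, p(35)=14883, p(36)=17977, p(37)=21637, p(38)=26015, p(39)=31185, p(40)=37338, p(41)=44583, p(42)=53174, p(43)=63261, p(44)=75175, p(45)=89134, p(46)=105558, p(47)=124754, p(48)=147273, p(49)=173525, p(50)=204226, p(51)=239943, p(52)=281589, p(53)=329931, p(54)=386155, p(55)=451276, p(56)=526823, p(57)=614154, p(58)=715220, p(59)=831820, p(60)=966467, p(61)=1121505, p(62)=1300156, p(63)=1505499, p(64)=1741630, p(65)=2012558, p(66)=2323520, p(67)=2679689, p(68)=3087735, p(69)=3554345, p(70)=4087968, p(71)=4697205, p(72)=5392783, p(73)=6185689, p(74)=7089500, p(75)=8118264, p(76)=9289091, p(77)=10619863, p(78)=12132164, p(79)=13848650, p(80)=15796476, p(81)=18004327, p(82)=20506255, p(83)=23338469, p(84)=26543660, p(85)=30167357, p(86)=34262962, p(87)=38887673, p(88)=44108109, p(89)=49995925, p(90)=56634173, p(91)=64112359, p(92)=72533807, p(93)=82010177, p(94)=92669720, p(95)=104651419, p(96)=118114304, p(97)=133230930, p(98)=150198136, p(99)=169229875, p(100)=190569292, p(101)=214481126, p(102)=241265379, p(103)=271248950, p(104)=304801365, p(105)=342325709, p(106)=384276336, p(107)=431149389, p(108)=483502844, p(109)=541946240, p(110)=607163746, p(111)=679903203, p(112)=761002156, p(113)=851376628, p(114)=952050665, p(115)=1064144451, p(116)=1188908248, p(117)=1327710076, p(118)=1482074143, p(119)=1653668665, p(120)=1844349560, p(121)=2056148051, p(122)=2291320912, p(123)=2552338241.
Final step: p(124) = p(123) + p(122) - p(119) - p(117) + p(112) + p(109) - p(102) - p(98) + p(89) + p(84) - p(73) - p(67) + p(54) + p(47) - p(32) - p(24) + p(7)
= 2552338241 + 2291320912 - 1653668665 - 1327710076 + 761002156 + 541946240 - 241265379 - 150198136 + 49995925 + 26543660 - 6185689 - 2679689 + 386155 + 124754 - 8349 - 1575 + 15
= 2841940500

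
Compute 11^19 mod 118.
101

Repeated squaring. Binary of 19 = 10011.
11^1 ≡ 11 (mod 118); 11^2 ≡ 3 (mod 118); 11^4 ≡ 9 (mod 118); 11^8 ≡ 81 (mod 118); 11^16 ≡ 71 (mod 118)
11^19 = 11^1 × 11^2 × 11^16 ≡ 101 (mod 118)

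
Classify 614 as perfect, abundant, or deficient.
deficient

Proper divisors of 614: sum = 1 + 2 + 307 = 310
Since 310 < 614, 614 is deficient.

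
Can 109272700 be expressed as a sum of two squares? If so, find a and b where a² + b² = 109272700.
Not possible

Factorization: 109272700 = 2^2 × 5^2 × 103^3
By Fermat: n is sum of two squares iff every prime p ≡ 3 (mod 4) appears to even power.
Prime(s) ≡ 3 (mod 4) with odd exponent: [(103, 3)]
Therefore 109272700 cannot be expressed as a² + b².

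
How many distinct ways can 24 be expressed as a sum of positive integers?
1575

p(n) counts ways to write n as a sum of positive integers (order ignored).
Euler's pentagonal recurrence: p(k) = p(k-1) + p(k-2) - p(k-5) - p(k-7) + p(k-12) + p(k-15) - ... (offsets j(3j∓1)/2, signs ++--, p(0)=1, p(<0)=0).
DP table for k = 0..23: p(0)=1, p(1)=1, p(2)=2, p(3)=3, p(4)=5, p(5)=7, p(6)=11, p(7)=15, p(8)=22, p(9)=30, p(10)=42, p(11)=56, p(12)=77, p(13)=101, p(14)=135, p(15)=176, p(16)=231, p(17)=297, p(18)=385, p(19)=490, p(20)=627, p(21)=792, p(22)=1002, p(23)=1255.
Final step: p(24) = p(23) + p(22) - p(19) - p(17) + p(12) + p(9) - p(2)
= 1255 + 1002 - 490 - 297 + 77 + 30 - 2
= 1575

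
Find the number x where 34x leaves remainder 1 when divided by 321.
85

gcd(34, 321) = 1, so the inverse exists.
Extended Euclidean algorithm on (321, 34):
321 = 9 × 34 + 15  ⟹  15 = (1)·321 + (-9)·34
34 = 2 × 15 + 4  ⟹  4 = (-2)·321 + (19)·34
15 = 3 × 4 + 3  ⟹  3 = (7)·321 + (-66)·34
4 = 1 × 3 + 1  ⟹  1 = (-9)·321 + (85)·34
So (85)·34 ≡ 1 (mod 321), i.e. 34^(-1) ≡ 85 (mod 321).
Check: 34 × 85 = 2890 ≡ 1 (mod 321)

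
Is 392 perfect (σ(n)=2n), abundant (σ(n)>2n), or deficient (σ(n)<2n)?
abundant

Proper divisors of 392: sum = 1 + 2 + 4 + 7 + 8 + 14 + 28 + 49 + 56 + 98 + 196 = 463
Since 463 > 392, 392 is abundant.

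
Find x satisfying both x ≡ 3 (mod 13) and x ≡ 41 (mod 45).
536

Using Chinese Remainder Theorem:
M = 13 × 45 = 585
M1 = 45, M2 = 13
y1 = 45^(-1) mod 13 = 11
y2 = 13^(-1) mod 45 = 7
x = (3×45×11 + 41×13×7) mod 585 = 536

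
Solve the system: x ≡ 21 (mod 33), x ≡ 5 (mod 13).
252

Using Chinese Remainder Theorem:
M = 33 × 13 = 429
M1 = 13, M2 = 33
y1 = 13^(-1) mod 33 = 28
y2 = 33^(-1) mod 13 = 2
x = (21×13×28 + 5×33×2) mod 429 = 252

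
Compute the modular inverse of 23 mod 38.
5

gcd(23, 38) = 1, so the inverse exists.
Extended Euclidean algorithm on (38, 23):
38 = 1 × 23 + 15  ⟹  15 = (1)·38 + (-1)·23
23 = 1 × 15 + 8  ⟹  8 = (-1)·38 + (2)·23
15 = 1 × 8 + 7  ⟹  7 = (2)·38 + (-3)·23
8 = 1 × 7 + 1  ⟹  1 = (-3)·38 + (5)·23
So (5)·23 ≡ 1 (mod 38), i.e. 23^(-1) ≡ 5 (mod 38).
Check: 23 × 5 = 115 ≡ 1 (mod 38)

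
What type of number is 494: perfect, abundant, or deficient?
deficient

Proper divisors of 494: sum = 1 + 2 + 13 + 19 + 26 + 38 + 247 = 346
Since 346 < 494, 494 is deficient.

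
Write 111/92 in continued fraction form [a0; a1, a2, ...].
[1; 4, 1, 5, 3]

Euclidean algorithm steps:
111 = 1 × 92 + 19
92 = 4 × 19 + 16
19 = 1 × 16 + 3
16 = 5 × 3 + 1
3 = 3 × 1 + 0
Continued fraction: [1; 4, 1, 5, 3]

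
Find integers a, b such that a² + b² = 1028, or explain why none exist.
2² + 32² (a=2, b=32)

Factorization: 1028 = 2^2 × 257
By Fermat: n is sum of two squares iff every prime p ≡ 3 (mod 4) appears to even power.
All primes ≡ 3 (mod 4) appear to even power.
Search a = 0, 1, 2, … for 1028 - a² a perfect square: first hit at a = 2: 1028 - 4 = 1024 = 32².
1028 = 2² + 32² = 4 + 1024 ✓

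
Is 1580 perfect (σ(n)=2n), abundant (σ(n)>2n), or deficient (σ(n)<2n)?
abundant

Proper divisors of 1580: sum = 1 + 2 + 4 + 5 + 10 + 20 + 79 + 158 + 316 + 395 + 790 = 1780
Since 1780 > 1580, 1580 is abundant.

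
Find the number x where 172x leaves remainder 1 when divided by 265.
208

gcd(172, 265) = 1, so the inverse exists.
Extended Euclidean algorithm on (265, 172):
265 = 1 × 172 + 93  ⟹  93 = (1)·265 + (-1)·172
172 = 1 × 93 + 79  ⟹  79 = (-1)·265 + (2)·172
93 = 1 × 79 + 14  ⟹  14 = (2)·265 + (-3)·172
79 = 5 × 14 + 9  ⟹  9 = (-11)·265 + (17)·172
14 = 1 × 9 + 5  ⟹  5 = (13)·265 + (-20)·172
9 = 1 × 5 + 4  ⟹  4 = (-24)·265 + (37)·172
5 = 1 × 4 + 1  ⟹  1 = (37)·265 + (-57)·172
So (-57)·172 ≡ 1 (mod 265), i.e. 172^(-1) ≡ -57 ≡ 208 (mod 265).
Check: 172 × 208 = 35776 ≡ 1 (mod 265)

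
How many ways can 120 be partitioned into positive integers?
1844349560

p(n) counts ways to write n as a sum of positive integers (order ignored).
Euler's pentagonal recurrence: p(k) = p(k-1) + p(k-2) - p(k-5) - p(k-7) + p(k-12) + p(k-15) - ... (offsets j(3j∓1)/2, signs ++--, p(0)=1, p(<0)=0).
DP table for k = 0..119: p(0)=1, p(1)=1, p(2)=2, p(3)=3, p(4)=5, p(5)=7, p(6)=11, p(7)=15, p(8)=22, p(9)=30, p(10)=42, p(11)=56, p(12)=77, p(13)=101, p(14)=135, p(15)=176, p(16)=231, p(17)=297, p(18)=385, p(19)=490, p(20)=627, p(21)=792, p(22)=1002, p(23)=1255, p(24)=1575, p(25)=1958, p(26)=2436, p(27)=3010, p(28)=3718, p(29)=4565, p(30)=5604, p(31)=6842, p(32)=8349, p(33)=10143, p(34)=12310, p(35)=14883, p(36)=17977, p(37)=21637, p(38)=26015, p(39)=31185, p(40)=37338, p(41)=44583, p(42)=53174, p(43)=63261, p(44)=75175, p(45)=89134, p(46)=105558, p(47)=124754, p(48)=147273, p(49)=173525, p(50)=204226, p(51)=239943, p(52)=281589, p(53)=329931, p(54)=386155, p(55)=451276, p(56)=526823, p(57)=614154, p(58)=715220, p(59)=831820, p(60)=966467, p(61)=1121505, p(62)=1300156, p(63)=1505499, p(64)=1741630, p(65)=2012558, p(66)=2323520, p(67)=2679689, p(68)=3087735, p(69)=3554345, p(70)=4087968, p(71)=4697205, p(72)=5392783, p(73)=6185689, p(74)=7089500, p(75)=8118264, p(76)=9289091, p(77)=10619863, p(78)=12132164, p(79)=13848650, p(80)=15796476, p(81)=18004327, p(82)=20506255, p(83)=23338469, p(84)=26543660, p(85)=30167357, p(86)=34262962, p(87)=38887673, p(88)=44108109, p(89)=49995925, p(90)=56634173, p(91)=64112359, p(92)=72533807, p(93)=82010177, p(94)=92669720, p(95)=104651419, p(96)=118114304, p(97)=133230930, p(98)=150198136, p(99)=169229875, p(100)=190569292, p(101)=214481126, p(102)=241265379, p(103)=271248950, p(104)=304801365, p(105)=342325709, p(106)=384276336, p(107)=431149389, p(108)=483502844, p(109)=541946240, p(110)=607163746, p(111)=679903203, p(112)=761002156, p(113)=851376628, p(114)=952050665, p(115)=1064144451, p(116)=1188908248, p(117)=1327710076, p(118)=1482074143, p(119)=1653668665.
Final step: p(120) = p(119) + p(118) - p(115) - p(113) + p(108) + p(105) - p(98) - p(94) + p(85) + p(80) - p(69) - p(63) + p(50) + p(43) - p(28) - p(20) + p(3)
= 1653668665 + 1482074143 - 1064144451 - 851376628 + 483502844 + 342325709 - 150198136 - 92669720 + 30167357 + 15796476 - 3554345 - 1505499 + 204226 + 63261 - 3718 - 627 + 3
= 1844349560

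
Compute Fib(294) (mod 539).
113

Matrix identity: Q^n = [[F_(n+1), F_n], [F_n, F_(n-1)]] with Q = [[1,1],[1,0]].
n = 294 = 100100110₂. Square-and-multiply, entries mod 539:
Q^1 = [[1,1],[1,0]]
Q^2 = (Q^1)² = [[2,1],[1,1]]
Q^4 = (Q^2)² = [[5,3],[3,2]]
Q^9 = (Q^4)²·Q = [[55,34],[34,21]]
Q^18 = (Q^9)² = [[408,428],[428,519]]
Q^36 = (Q^18)² = [[376,52],[52,324]]
Q^73 = (Q^36)²·Q = [[454,167],[167,287]]
Q^147 = (Q^73)²·Q = [[395,79],[79,316]]
Q^294 = (Q^147)² = [[27,113],[113,453]]
F_294 mod 539 = Q^294[0][1] = 113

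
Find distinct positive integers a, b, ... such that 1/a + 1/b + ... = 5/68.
1/14 + 1/476

Greedy algorithm:
5/68: ceiling(68/5) = 14, use 1/14
1/476: ceiling(476/1) = 476, use 1/476
Result: 5/68 = 1/14 + 1/476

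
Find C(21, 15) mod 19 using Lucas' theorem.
0

Using Lucas' theorem:
Write n=21 and k=15 in base 19:
n in base 19: [1, 2]
k in base 19: [0, 15]
C(21,15) mod 19 = ∏ C(n_i, k_i) mod 19
Digit binomials (mod 19): C(1,0) = 1; C(2,15) = 0 (k_i > n_i)
Product: 1 × 0 = 0 ≡ 0 (mod 19)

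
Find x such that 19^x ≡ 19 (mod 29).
1

Baby-step giant-step with step n = ⌈√29⌉ = 6.
Baby steps 19^j mod 29 (j:value) for j=0..5: 0:1, 1:19, 2:13, 3:15, 4:24, 5:21.
h = 19 is already in the table at j=1, so x = 1.
Check: 19^1 ≡ 19 (mod 29).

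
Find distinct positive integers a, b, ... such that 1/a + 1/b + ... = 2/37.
1/19 + 1/703

Greedy algorithm:
2/37: ceiling(37/2) = 19, use 1/19
1/703: ceiling(703/1) = 703, use 1/703
Result: 2/37 = 1/19 + 1/703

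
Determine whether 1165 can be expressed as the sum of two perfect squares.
3² + 34² (a=3, b=34)

Factorization: 1165 = 5 × 233
By Fermat: n is sum of two squares iff every prime p ≡ 3 (mod 4) appears to even power.
All primes ≡ 3 (mod 4) appear to even power.
Search a = 0, 1, 2, … for 1165 - a² a perfect square: first hit at a = 3: 1165 - 9 = 1156 = 34².
1165 = 3² + 34² = 9 + 1156 ✓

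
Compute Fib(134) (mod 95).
2

Matrix identity: Q^n = [[F_(n+1), F_n], [F_n, F_(n-1)]] with Q = [[1,1],[1,0]].
n = 134 = 10000110₂. Square-and-multiply, entries mod 95:
Q^1 = [[1,1],[1,0]]
Q^2 = (Q^1)² = [[2,1],[1,1]]
Q^4 = (Q^2)² = [[5,3],[3,2]]
Q^8 = (Q^4)² = [[34,21],[21,13]]
Q^16 = (Q^8)² = [[77,37],[37,40]]
Q^33 = (Q^16)²·Q = [[37,78],[78,54]]
Q^67 = (Q^33)²·Q = [[16,43],[43,68]]
Q^134 = (Q^67)² = [[15,2],[2,13]]
F_134 mod 95 = Q^134[0][1] = 2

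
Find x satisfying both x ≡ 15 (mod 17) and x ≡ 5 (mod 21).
236

Using Chinese Remainder Theorem:
M = 17 × 21 = 357
M1 = 21, M2 = 17
y1 = 21^(-1) mod 17 = 13
y2 = 17^(-1) mod 21 = 5
x = (15×21×13 + 5×17×5) mod 357 = 236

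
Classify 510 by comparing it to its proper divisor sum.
abundant

Proper divisors of 510: sum = 1 + 2 + 3 + 5 + 6 + 10 + 15 + 17 + 30 + 34 + 51 + 85 + 102 + 170 + 255 = 786
Since 786 > 510, 510 is abundant.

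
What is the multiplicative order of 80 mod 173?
4

173 is prime, so ord(80) divides φ(173) = 172.
Divisors of 172: 1, 2, 4, 43, 86, 172.
Repeated squaring: 80^1 ≡ 80, 80^2 ≡ 172, 80^4 ≡ 1, 80^8 ≡ 1, 80^16 ≡ 1, 80^32 ≡ 1, 80^64 ≡ 1, 80^128 ≡ 1 (mod 173).
Test 80^d mod 173 for each divisor d in increasing order:
80^1 ≡ 80
80^2 ≡ 172
80^4 ≡ 1  ← first divisor giving 1
The order is 4.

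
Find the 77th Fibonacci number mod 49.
30

Matrix identity: Q^n = [[F_(n+1), F_n], [F_n, F_(n-1)]] with Q = [[1,1],[1,0]].
n = 77 = 1001101₂. Square-and-multiply, entries mod 49:
Q^1 = [[1,1],[1,0]]
Q^2 = (Q^1)² = [[2,1],[1,1]]
Q^4 = (Q^2)² = [[5,3],[3,2]]
Q^9 = (Q^4)²·Q = [[6,34],[34,21]]
Q^19 = (Q^9)²·Q = [[3,16],[16,36]]
Q^38 = (Q^19)² = [[20,36],[36,33]]
Q^77 = (Q^38)²·Q = [[27,30],[30,46]]
F_77 mod 49 = Q^77[0][1] = 30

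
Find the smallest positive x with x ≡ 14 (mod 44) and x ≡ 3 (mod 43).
1422

Using Chinese Remainder Theorem:
M = 44 × 43 = 1892
M1 = 43, M2 = 44
y1 = 43^(-1) mod 44 = 43
y2 = 44^(-1) mod 43 = 1
x = (14×43×43 + 3×44×1) mod 1892 = 1422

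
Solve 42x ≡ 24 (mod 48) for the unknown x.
x ≡ 4 (mod 8)

gcd(42, 48) = 6, which divides 24, so solutions exist.
Divide through by 6: 7x ≡ 4 (mod 8).
Find 7^(-1) mod 8 by the extended Euclidean algorithm:
8 = 1 × 7 + 1  ⟹  1 = (1)·8 + (-1)·7
So (-1)·7 ≡ 1 (mod 8), i.e. 7^(-1) ≡ -1 ≡ 7 (mod 8).
x ≡ 7 × 4 = 28 ≡ 4 (mod 8).
Check: 42 × 4 = 168 ≡ 24 (mod 48).
x ≡ 4 (mod 8), giving 6 solutions mod 48.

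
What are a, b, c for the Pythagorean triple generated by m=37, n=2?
(1365, 148, 1373)

Euclid's formula: a = m² - n², b = 2mn, c = m² + n²
m = 37, n = 2
a = 37² - 2² = 1369 - 4 = 1365
b = 2 × 37 × 2 = 148
c = 37² + 2² = 1369 + 4 = 1373
Verification: 1365² + 148² = 1863225 + 21904 = 1885129 = 1373² ✓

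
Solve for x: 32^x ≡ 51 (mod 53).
47

Baby-step giant-step with step n = ⌈√53⌉ = 8.
Baby steps 32^j mod 53 (j:value) for j=0..7: 0:1, 1:32, 2:17, 3:14, 4:24, 5:26, 6:37, 7:18.
Giant-step multiplier: 32^(-8) ≡ 32^(52-8) = 32^44 ≡ 15 (mod 53).
Giant steps γ_i = 51·15^i mod 53: γ_0=51, γ_1=23, γ_2=27, γ_3=34, γ_4=33, γ_5=18 (in table at j=7).
x = i·n + j = 5·8 + 7 = 47.
Check: 32^47 ≡ 51 (mod 53).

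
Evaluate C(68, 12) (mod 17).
0

Using Lucas' theorem:
Write n=68 and k=12 in base 17:
n in base 17: [4, 0]
k in base 17: [0, 12]
C(68,12) mod 17 = ∏ C(n_i, k_i) mod 17
Digit binomials (mod 17): C(4,0) = 1; C(0,12) = 0 (k_i > n_i)
Product: 1 × 0 = 0 ≡ 0 (mod 17)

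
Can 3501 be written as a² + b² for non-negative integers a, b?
30² + 51² (a=30, b=51)

Factorization: 3501 = 3^2 × 389
By Fermat: n is sum of two squares iff every prime p ≡ 3 (mod 4) appears to even power.
All primes ≡ 3 (mod 4) appear to even power.
Search a = 0, 1, 2, … for 3501 - a² a perfect square: first hit at a = 30: 3501 - 900 = 2601 = 51².
3501 = 30² + 51² = 900 + 2601 ✓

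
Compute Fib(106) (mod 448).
55

Matrix identity: Q^n = [[F_(n+1), F_n], [F_n, F_(n-1)]] with Q = [[1,1],[1,0]].
n = 106 = 1101010₂. Square-and-multiply, entries mod 448:
Q^1 = [[1,1],[1,0]]
Q^3 = (Q^1)²·Q = [[3,2],[2,1]]
Q^6 = (Q^3)² = [[13,8],[8,5]]
Q^13 = (Q^6)²·Q = [[377,233],[233,144]]
Q^26 = (Q^13)² = [[194,433],[433,209]]
Q^53 = (Q^26)²·Q = [[8,229],[229,227]]
Q^106 = (Q^53)² = [[89,55],[55,34]]
F_106 mod 448 = Q^106[0][1] = 55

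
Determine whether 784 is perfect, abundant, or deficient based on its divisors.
abundant

Proper divisors of 784: sum = 1 + 2 + 4 + 7 + 8 + 14 + 16 + 28 + 49 + 56 + 98 + 112 + 196 + 392 = 983
Since 983 > 784, 784 is abundant.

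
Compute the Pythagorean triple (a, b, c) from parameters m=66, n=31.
(3395, 4092, 5317)

Euclid's formula: a = m² - n², b = 2mn, c = m² + n²
m = 66, n = 31
a = 66² - 31² = 4356 - 961 = 3395
b = 2 × 66 × 31 = 4092
c = 66² + 31² = 4356 + 961 = 5317
Verification: 3395² + 4092² = 11526025 + 16744464 = 28270489 = 5317² ✓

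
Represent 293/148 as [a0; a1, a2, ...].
[1; 1, 48, 3]

Euclidean algorithm steps:
293 = 1 × 148 + 145
148 = 1 × 145 + 3
145 = 48 × 3 + 1
3 = 3 × 1 + 0
Continued fraction: [1; 1, 48, 3]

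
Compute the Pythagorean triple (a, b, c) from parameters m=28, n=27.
(55, 1512, 1513)

Euclid's formula: a = m² - n², b = 2mn, c = m² + n²
m = 28, n = 27
a = 28² - 27² = 784 - 729 = 55
b = 2 × 28 × 27 = 1512
c = 28² + 27² = 784 + 729 = 1513
Verification: 55² + 1512² = 3025 + 2286144 = 2289169 = 1513² ✓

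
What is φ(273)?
144

273 = 3 × 7 × 13
φ(n) = n × ∏(1 - 1/p) for each prime p dividing n
φ(273) = 273 × (1 - 1/3) × (1 - 1/7) × (1 - 1/13) = 144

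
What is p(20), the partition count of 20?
627

p(n) counts ways to write n as a sum of positive integers (order ignored).
Euler's pentagonal recurrence: p(k) = p(k-1) + p(k-2) - p(k-5) - p(k-7) + p(k-12) + p(k-15) - ... (offsets j(3j∓1)/2, signs ++--, p(0)=1, p(<0)=0).
DP table for k = 0..19: p(0)=1, p(1)=1, p(2)=2, p(3)=3, p(4)=5, p(5)=7, p(6)=11, p(7)=15, p(8)=22, p(9)=30, p(10)=42, p(11)=56, p(12)=77, p(13)=101, p(14)=135, p(15)=176, p(16)=231, p(17)=297, p(18)=385, p(19)=490.
Final step: p(20) = p(19) + p(18) - p(15) - p(13) + p(8) + p(5)
= 490 + 385 - 176 - 101 + 22 + 7
= 627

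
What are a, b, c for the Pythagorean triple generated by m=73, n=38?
(3885, 5548, 6773)

Euclid's formula: a = m² - n², b = 2mn, c = m² + n²
m = 73, n = 38
a = 73² - 38² = 5329 - 1444 = 3885
b = 2 × 73 × 38 = 5548
c = 73² + 38² = 5329 + 1444 = 6773
Verification: 3885² + 5548² = 15093225 + 30780304 = 45873529 = 6773² ✓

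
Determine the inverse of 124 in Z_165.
4

gcd(124, 165) = 1, so the inverse exists.
Extended Euclidean algorithm on (165, 124):
165 = 1 × 124 + 41  ⟹  41 = (1)·165 + (-1)·124
124 = 3 × 41 + 1  ⟹  1 = (-3)·165 + (4)·124
So (4)·124 ≡ 1 (mod 165), i.e. 124^(-1) ≡ 4 (mod 165).
Check: 124 × 4 = 496 ≡ 1 (mod 165)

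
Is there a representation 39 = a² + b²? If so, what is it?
Not possible

Factorization: 39 = 3 × 13
By Fermat: n is sum of two squares iff every prime p ≡ 3 (mod 4) appears to even power.
Prime(s) ≡ 3 (mod 4) with odd exponent: [(3, 1)]
Therefore 39 cannot be expressed as a² + b².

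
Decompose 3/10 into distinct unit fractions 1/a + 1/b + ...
1/4 + 1/20

Greedy algorithm:
3/10: ceiling(10/3) = 4, use 1/4
1/20: ceiling(20/1) = 20, use 1/20
Result: 3/10 = 1/4 + 1/20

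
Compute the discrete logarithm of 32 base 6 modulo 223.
108

Baby-step giant-step with step n = ⌈√223⌉ = 15.
Baby steps 6^j mod 223 (j:value) for j=0..14: 0:1, 1:6, 2:36, 3:216, 4:181, 5:194, 6:49, 7:71, 8:203, 9:103, 10:172, 11:140, 12:171, 13:134, 14:135.
Giant-step multiplier: 6^(-15) ≡ 6^(222-15) = 6^207 ≡ 155 (mod 223).
Giant steps γ_i = 32·155^i mod 223: γ_0=32, γ_1=54, γ_2=119, γ_3=159, γ_4=115, γ_5=208, γ_6=128, γ_7=216 (in table at j=3).
x = i·n + j = 7·15 + 3 = 108.
Check: 6^108 ≡ 32 (mod 223).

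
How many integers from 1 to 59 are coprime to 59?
58

59 = 59
φ(n) = n × ∏(1 - 1/p) for each prime p dividing n
φ(59) = 59 × (1 - 1/59) = 58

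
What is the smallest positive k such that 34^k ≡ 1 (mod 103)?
17

103 is prime, so ord(34) divides φ(103) = 102.
Divisors of 102: 1, 2, 3, 6, 17, 34, 51, 102.
Repeated squaring: 34^1 ≡ 34, 34^2 ≡ 23, 34^4 ≡ 14, 34^8 ≡ 93, 34^16 ≡ 100, 34^32 ≡ 9, 34^64 ≡ 81 (mod 103).
Test 34^d mod 103 for each divisor d in increasing order:
34^1 ≡ 34
34^2 ≡ 23
34^3 = 34^2·34^1 ≡ 61
34^6 = 34^4·34^2 ≡ 13
34^17 = 34^16·34^1 ≡ 1  ← first divisor giving 1
The order is 17.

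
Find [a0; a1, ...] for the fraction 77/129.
[0; 1, 1, 2, 12, 2]

Euclidean algorithm steps:
77 = 0 × 129 + 77
129 = 1 × 77 + 52
77 = 1 × 52 + 25
52 = 2 × 25 + 2
25 = 12 × 2 + 1
2 = 2 × 1 + 0
Continued fraction: [0; 1, 1, 2, 12, 2]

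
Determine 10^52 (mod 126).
46

Repeated squaring. Binary of 52 = 110100.
10^1 ≡ 10 (mod 126); 10^2 ≡ 100 (mod 126); 10^4 ≡ 46 (mod 126); 10^8 ≡ 100 (mod 126); 10^16 ≡ 46 (mod 126); 10^32 ≡ 100 (mod 126)
10^52 = 10^4 × 10^16 × 10^32 ≡ 46 (mod 126)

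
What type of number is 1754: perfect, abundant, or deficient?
deficient

Proper divisors of 1754: sum = 1 + 2 + 877 = 880
Since 880 < 1754, 1754 is deficient.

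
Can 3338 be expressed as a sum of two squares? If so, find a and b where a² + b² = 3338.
23² + 53² (a=23, b=53)

Factorization: 3338 = 2 × 1669
By Fermat: n is sum of two squares iff every prime p ≡ 3 (mod 4) appears to even power.
All primes ≡ 3 (mod 4) appear to even power.
Search a = 0, 1, 2, … for 3338 - a² a perfect square: first hit at a = 23: 3338 - 529 = 2809 = 53².
3338 = 23² + 53² = 529 + 2809 ✓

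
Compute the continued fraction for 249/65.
[3; 1, 4, 1, 10]

Euclidean algorithm steps:
249 = 3 × 65 + 54
65 = 1 × 54 + 11
54 = 4 × 11 + 10
11 = 1 × 10 + 1
10 = 10 × 1 + 0
Continued fraction: [3; 1, 4, 1, 10]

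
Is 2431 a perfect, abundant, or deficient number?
deficient

Proper divisors of 2431: sum = 1 + 11 + 13 + 17 + 143 + 187 + 221 = 593
Since 593 < 2431, 2431 is deficient.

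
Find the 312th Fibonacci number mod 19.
8

Matrix identity: Q^n = [[F_(n+1), F_n], [F_n, F_(n-1)]] with Q = [[1,1],[1,0]].
n = 312 = 100111000₂. Square-and-multiply, entries mod 19:
Q^1 = [[1,1],[1,0]]
Q^2 = (Q^1)² = [[2,1],[1,1]]
Q^4 = (Q^2)² = [[5,3],[3,2]]
Q^9 = (Q^4)²·Q = [[17,15],[15,2]]
Q^19 = (Q^9)²·Q = [[1,1],[1,0]]
Q^39 = (Q^19)²·Q = [[3,2],[2,1]]
Q^78 = (Q^39)² = [[13,8],[8,5]]
Q^156 = (Q^78)² = [[5,11],[11,13]]
Q^312 = (Q^156)² = [[13,8],[8,5]]
F_312 mod 19 = Q^312[0][1] = 8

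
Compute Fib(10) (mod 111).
55

Matrix identity: Q^n = [[F_(n+1), F_n], [F_n, F_(n-1)]] with Q = [[1,1],[1,0]].
n = 10 = 1010₂. Square-and-multiply, entries mod 111:
Q^1 = [[1,1],[1,0]]
Q^2 = (Q^1)² = [[2,1],[1,1]]
Q^5 = (Q^2)²·Q = [[8,5],[5,3]]
Q^10 = (Q^5)² = [[89,55],[55,34]]
F_10 mod 111 = Q^10[0][1] = 55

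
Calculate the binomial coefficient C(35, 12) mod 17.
0

Using Lucas' theorem:
Write n=35 and k=12 in base 17:
n in base 17: [2, 1]
k in base 17: [0, 12]
C(35,12) mod 17 = ∏ C(n_i, k_i) mod 17
Digit binomials (mod 17): C(2,0) = 1; C(1,12) = 0 (k_i > n_i)
Product: 1 × 0 = 0 ≡ 0 (mod 17)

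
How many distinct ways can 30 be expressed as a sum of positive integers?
5604

p(n) counts ways to write n as a sum of positive integers (order ignored).
Euler's pentagonal recurrence: p(k) = p(k-1) + p(k-2) - p(k-5) - p(k-7) + p(k-12) + p(k-15) - ... (offsets j(3j∓1)/2, signs ++--, p(0)=1, p(<0)=0).
DP table for k = 0..29: p(0)=1, p(1)=1, p(2)=2, p(3)=3, p(4)=5, p(5)=7, p(6)=11, p(7)=15, p(8)=22, p(9)=30, p(10)=42, p(11)=56, p(12)=77, p(13)=101, p(14)=135, p(15)=176, p(16)=231, p(17)=297, p(18)=385, p(19)=490, p(20)=627, p(21)=792, p(22)=1002, p(23)=1255, p(24)=1575, p(25)=1958, p(26)=2436, p(27)=3010, p(28)=3718, p(29)=4565.
Final step: p(30) = p(29) + p(28) - p(25) - p(23) + p(18) + p(15) - p(8) - p(4)
= 4565 + 3718 - 1958 - 1255 + 385 + 176 - 22 - 5
= 5604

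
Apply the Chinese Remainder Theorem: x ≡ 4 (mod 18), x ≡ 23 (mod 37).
652

Using Chinese Remainder Theorem:
M = 18 × 37 = 666
M1 = 37, M2 = 18
y1 = 37^(-1) mod 18 = 1
y2 = 18^(-1) mod 37 = 35
x = (4×37×1 + 23×18×35) mod 666 = 652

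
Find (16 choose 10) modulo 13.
0

Using Lucas' theorem:
Write n=16 and k=10 in base 13:
n in base 13: [1, 3]
k in base 13: [0, 10]
C(16,10) mod 13 = ∏ C(n_i, k_i) mod 13
Digit binomials (mod 13): C(1,0) = 1; C(3,10) = 0 (k_i > n_i)
Product: 1 × 0 = 0 ≡ 0 (mod 13)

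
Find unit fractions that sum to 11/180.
1/17 + 1/438 + 1/223380

Greedy algorithm:
11/180: ceiling(180/11) = 17, use 1/17
7/3060: ceiling(3060/7) = 438, use 1/438
1/223380: ceiling(223380/1) = 223380, use 1/223380
Result: 11/180 = 1/17 + 1/438 + 1/223380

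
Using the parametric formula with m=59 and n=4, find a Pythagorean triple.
(3465, 472, 3497)

Euclid's formula: a = m² - n², b = 2mn, c = m² + n²
m = 59, n = 4
a = 59² - 4² = 3481 - 16 = 3465
b = 2 × 59 × 4 = 472
c = 59² + 4² = 3481 + 16 = 3497
Verification: 3465² + 472² = 12006225 + 222784 = 12229009 = 3497² ✓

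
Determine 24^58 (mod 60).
36

Repeated squaring. Binary of 58 = 111010.
24^1 ≡ 24 (mod 60); 24^2 ≡ 36 (mod 60); 24^4 ≡ 36 (mod 60); 24^8 ≡ 36 (mod 60); 24^16 ≡ 36 (mod 60); 24^32 ≡ 36 (mod 60)
24^58 = 24^2 × 24^8 × 24^16 × 24^32 ≡ 36 (mod 60)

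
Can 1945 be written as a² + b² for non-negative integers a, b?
3² + 44² (a=3, b=44)

Factorization: 1945 = 5 × 389
By Fermat: n is sum of two squares iff every prime p ≡ 3 (mod 4) appears to even power.
All primes ≡ 3 (mod 4) appear to even power.
Search a = 0, 1, 2, … for 1945 - a² a perfect square: first hit at a = 3: 1945 - 9 = 1936 = 44².
1945 = 3² + 44² = 9 + 1936 ✓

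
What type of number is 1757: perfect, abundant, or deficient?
deficient

Proper divisors of 1757: sum = 1 + 7 + 251 = 259
Since 259 < 1757, 1757 is deficient.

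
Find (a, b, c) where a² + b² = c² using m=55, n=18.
(2701, 1980, 3349)

Euclid's formula: a = m² - n², b = 2mn, c = m² + n²
m = 55, n = 18
a = 55² - 18² = 3025 - 324 = 2701
b = 2 × 55 × 18 = 1980
c = 55² + 18² = 3025 + 324 = 3349
Verification: 2701² + 1980² = 7295401 + 3920400 = 11215801 = 3349² ✓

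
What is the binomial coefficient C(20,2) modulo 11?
3

Using Lucas' theorem:
Write n=20 and k=2 in base 11:
n in base 11: [1, 9]
k in base 11: [0, 2]
C(20,2) mod 11 = ∏ C(n_i, k_i) mod 11
Digit binomials (mod 11): C(1,0) = 1; C(9,2) = 36 ≡ 3
Product: 1 × 3 = 3 ≡ 3 (mod 11)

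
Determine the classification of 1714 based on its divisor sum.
deficient

Proper divisors of 1714: sum = 1 + 2 + 857 = 860
Since 860 < 1714, 1714 is deficient.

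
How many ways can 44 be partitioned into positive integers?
75175

p(n) counts ways to write n as a sum of positive integers (order ignored).
Euler's pentagonal recurrence: p(k) = p(k-1) + p(k-2) - p(k-5) - p(k-7) + p(k-12) + p(k-15) - ... (offsets j(3j∓1)/2, signs ++--, p(0)=1, p(<0)=0).
DP table for k = 0..43: p(0)=1, p(1)=1, p(2)=2, p(3)=3, p(4)=5, p(5)=7, p(6)=11, p(7)=15, p(8)=22, p(9)=30, p(10)=42, p(11)=56, p(12)=77, p(13)=101, p(14)=135, p(15)=176, p(16)=231, p(17)=297, p(18)=385, p(19)=490, p(20)=627, p(21)=792, p(22)=1002, p(23)=1255, p(24)=1575, p(25)=1958, p(26)=2436, p(27)=3010, p(28)=3718, p(29)=4565, p(30)=5604, p(31)=6842, p(32)=8349, p(33)=10143, p(34)=12310, p(35)=14883, p(36)=17977, p(37)=21637, p(38)=26015, p(39)=31185, p(40)=37338, p(41)=44583, p(42)=53174, p(43)=63261.
Final step: p(44) = p(43) + p(42) - p(39) - p(37) + p(32) + p(29) - p(22) - p(18) + p(9) + p(4)
= 63261 + 53174 - 31185 - 21637 + 8349 + 4565 - 1002 - 385 + 30 + 5
= 75175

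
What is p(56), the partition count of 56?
526823

p(n) counts ways to write n as a sum of positive integers (order ignored).
Euler's pentagonal recurrence: p(k) = p(k-1) + p(k-2) - p(k-5) - p(k-7) + p(k-12) + p(k-15) - ... (offsets j(3j∓1)/2, signs ++--, p(0)=1, p(<0)=0).
DP table for k = 0..55: p(0)=1, p(1)=1, p(2)=2, p(3)=3, p(4)=5, p(5)=7, p(6)=11, p(7)=15, p(8)=22, p(9)=30, p(10)=42, p(11)=56, p(12)=77, p(13)=101, p(14)=135, p(15)=176, p(16)=231, p(17)=297, p(18)=385, p(19)=490, p(20)=627, p(21)=792, p(22)=1002, p(23)=1255, p(24)=1575, p(25)=1958, p(26)=2436, p(27)=3010, p(28)=3718, p(29)=4565, p(30)=5604, p(31)=6842, p(32)=8349, p(33)=10143, p(34)=12310, p(35)=14883, p(36)=17977, p(37)=21637, p(38)=26015, p(39)=31185, p(40)=37338, p(41)=44583, p(42)=53174, p(43)=63261, p(44)=75175, p(45)=89134, p(46)=105558, p(47)=124754, p(48)=147273, p(49)=173525, p(50)=204226, p(51)=239943, p(52)=281589, p(53)=329931, p(54)=386155, p(55)=451276.
Final step: p(56) = p(55) + p(54) - p(51) - p(49) + p(44) + p(41) - p(34) - p(30) + p(21) + p(16) - p(5)
= 451276 + 386155 - 239943 - 173525 + 75175 + 44583 - 12310 - 5604 + 792 + 231 - 7
= 526823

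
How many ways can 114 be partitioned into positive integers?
952050665

p(n) counts ways to write n as a sum of positive integers (order ignored).
Euler's pentagonal recurrence: p(k) = p(k-1) + p(k-2) - p(k-5) - p(k-7) + p(k-12) + p(k-15) - ... (offsets j(3j∓1)/2, signs ++--, p(0)=1, p(<0)=0).
DP table for k = 0..113: p(0)=1, p(1)=1, p(2)=2, p(3)=3, p(4)=5, p(5)=7, p(6)=11, p(7)=15, p(8)=22, p(9)=30, p(10)=42, p(11)=56, p(12)=77, p(13)=101, p(14)=135, p(15)=176, p(16)=231, p(17)=297, p(18)=385, p(19)=490, p(20)=627, p(21)=792, p(22)=1002, p(23)=1255, p(24)=1575, p(25)=1958, p(26)=2436, p(27)=3010, p(28)=3718, p(29)=4565, p(30)=5604, p(31)=6842, p(32)=8349, p(33)=10143, p(34)=12310, p(35)=14883, p(36)=17977, p(37)=21637, p(38)=26015, p(39)=31185, p(40)=37338, p(41)=44583, p(42)=53174, p(43)=63261, p(44)=75175, p(45)=89134, p(46)=105558, p(47)=124754, p(48)=147273, p(49)=173525, p(50)=204226, p(51)=239943, p(52)=281589, p(53)=329931, p(54)=386155, p(55)=451276, p(56)=526823, p(57)=614154, p(58)=715220, p(59)=831820, p(60)=966467, p(61)=1121505, p(62)=1300156, p(63)=1505499, p(64)=1741630, p(65)=2012558, p(66)=2323520, p(67)=2679689, p(68)=3087735, p(69)=3554345, p(70)=4087968, p(71)=4697205, p(72)=5392783, p(73)=6185689, p(74)=7089500, p(75)=8118264, p(76)=9289091, p(77)=10619863, p(78)=12132164, p(79)=13848650, p(80)=15796476, p(81)=18004327, p(82)=20506255, p(83)=23338469, p(84)=26543660, p(85)=30167357, p(86)=34262962, p(87)=38887673, p(88)=44108109, p(89)=49995925, p(90)=56634173, p(91)=64112359, p(92)=72533807, p(93)=82010177, p(94)=92669720, p(95)=104651419, p(96)=118114304, p(97)=133230930, p(98)=150198136, p(99)=169229875, p(100)=190569292, p(101)=214481126, p(102)=241265379, p(103)=271248950, p(104)=304801365, p(105)=342325709, p(106)=384276336, p(107)=431149389, p(108)=483502844, p(109)=541946240, p(110)=607163746, p(111)=679903203, p(112)=761002156, p(113)=851376628.
Final step: p(114) = p(113) + p(112) - p(109) - p(107) + p(102) + p(99) - p(92) - p(88) + p(79) + p(74) - p(63) - p(57) + p(44) + p(37) - p(22) - p(14)
= 851376628 + 761002156 - 541946240 - 431149389 + 241265379 + 169229875 - 72533807 - 44108109 + 13848650 + 7089500 - 1505499 - 614154 + 75175 + 21637 - 1002 - 135
= 952050665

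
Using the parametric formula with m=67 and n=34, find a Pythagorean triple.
(3333, 4556, 5645)

Euclid's formula: a = m² - n², b = 2mn, c = m² + n²
m = 67, n = 34
a = 67² - 34² = 4489 - 1156 = 3333
b = 2 × 67 × 34 = 4556
c = 67² + 34² = 4489 + 1156 = 5645
Verification: 3333² + 4556² = 11108889 + 20757136 = 31866025 = 5645² ✓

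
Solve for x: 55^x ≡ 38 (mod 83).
54

Baby-step giant-step with step n = ⌈√83⌉ = 10.
Baby steps 55^j mod 83 (j:value) for j=0..9: 0:1, 1:55, 2:37, 3:43, 4:41, 5:14, 6:23, 7:20, 8:21, 9:76.
Giant-step multiplier: 55^(-10) ≡ 55^(82-10) = 55^72 ≡ 36 (mod 83).
Giant steps γ_i = 38·36^i mod 83: γ_0=38, γ_1=40, γ_2=29, γ_3=48, γ_4=68, γ_5=41 (in table at j=4).
x = i·n + j = 5·10 + 4 = 54.
Check: 55^54 ≡ 38 (mod 83).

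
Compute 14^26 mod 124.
40

Repeated squaring. Binary of 26 = 11010.
14^1 ≡ 14 (mod 124); 14^2 ≡ 72 (mod 124); 14^4 ≡ 100 (mod 124); 14^8 ≡ 80 (mod 124); 14^16 ≡ 76 (mod 124)
14^26 = 14^2 × 14^8 × 14^16 ≡ 40 (mod 124)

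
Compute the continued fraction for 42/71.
[0; 1, 1, 2, 4, 3]

Euclidean algorithm steps:
42 = 0 × 71 + 42
71 = 1 × 42 + 29
42 = 1 × 29 + 13
29 = 2 × 13 + 3
13 = 4 × 3 + 1
3 = 3 × 1 + 0
Continued fraction: [0; 1, 1, 2, 4, 3]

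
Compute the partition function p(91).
64112359

p(n) counts ways to write n as a sum of positive integers (order ignored).
Euler's pentagonal recurrence: p(k) = p(k-1) + p(k-2) - p(k-5) - p(k-7) + p(k-12) + p(k-15) - ... (offsets j(3j∓1)/2, signs ++--, p(0)=1, p(<0)=0).
DP table for k = 0..90: p(0)=1, p(1)=1, p(2)=2, p(3)=3, p(4)=5, p(5)=7, p(6)=11, p(7)=15, p(8)=22, p(9)=30, p(10)=42, p(11)=56, p(12)=77, p(13)=101, p(14)=135, p(15)=176, p(16)=231, p(17)=297, p(18)=385, p(19)=490, p(20)=627, p(21)=792, p(22)=1002, p(23)=1255, p(24)=1575, p(25)=1958, p(26)=2436, p(27)=3010, p(28)=3718, p(29)=4565, p(30)=5604, p(31)=6842, p(32)=8349, p(33)=10143, p(34)=12310, p(35)=14883, p(36)=17977, p(37)=21637, p(38)=26015, p(39)=31185, p(40)=37338, p(41)=44583, p(42)=53174, p(43)=63261, p(44)=75175, p(45)=89134, p(46)=105558, p(47)=124754, p(48)=147273, p(49)=173525, p(50)=204226, p(51)=239943, p(52)=281589, p(53)=329931, p(54)=386155, p(55)=451276, p(56)=526823, p(57)=614154, p(58)=715220, p(59)=831820, p(60)=966467, p(61)=1121505, p(62)=1300156, p(63)=1505499, p(64)=1741630, p(65)=2012558, p(66)=2323520, p(67)=2679689, p(68)=3087735, p(69)=3554345, p(70)=4087968, p(71)=4697205, p(72)=5392783, p(73)=6185689, p(74)=7089500, p(75)=8118264, p(76)=9289091, p(77)=10619863, p(78)=12132164, p(79)=13848650, p(80)=15796476, p(81)=18004327, p(82)=20506255, p(83)=23338469, p(84)=26543660, p(85)=30167357, p(86)=34262962, p(87)=38887673, p(88)=44108109, p(89)=49995925, p(90)=56634173.
Final step: p(91) = p(90) + p(89) - p(86) - p(84) + p(79) + p(76) - p(69) - p(65) + p(56) + p(51) - p(40) - p(34) + p(21) + p(14)
= 56634173 + 49995925 - 34262962 - 26543660 + 13848650 + 9289091 - 3554345 - 2012558 + 526823 + 239943 - 37338 - 12310 + 792 + 135
= 64112359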